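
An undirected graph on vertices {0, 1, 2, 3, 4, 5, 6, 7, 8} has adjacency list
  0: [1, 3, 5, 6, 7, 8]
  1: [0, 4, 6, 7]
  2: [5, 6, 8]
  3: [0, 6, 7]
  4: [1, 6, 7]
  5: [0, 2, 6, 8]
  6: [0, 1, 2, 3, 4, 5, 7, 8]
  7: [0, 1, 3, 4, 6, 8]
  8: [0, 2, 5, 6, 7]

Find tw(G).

3

A width-3 tree decomposition is:
Bags: B1 = {0, 5, 6, 8}  B2 = {0, 6, 7, 8}  B3 = {2, 5, 6, 8}  B4 = {0, 3, 6, 7}  B5 = {0, 1, 6, 7}  B6 = {1, 4, 6, 7}
Tree: B1–B2, B1–B3, B2–B4, B4–B5, B5–B6
Each bag holds 4 vertices, so the decomposition has width 3, which upper-bounds the treewidth. On the other hand G contains the 4-clique {0, 5, 6, 8}. A clique must lie in a single bag of any decomposition, so no decomposition can have width below 3. Hence tw(G) = 3 exactly.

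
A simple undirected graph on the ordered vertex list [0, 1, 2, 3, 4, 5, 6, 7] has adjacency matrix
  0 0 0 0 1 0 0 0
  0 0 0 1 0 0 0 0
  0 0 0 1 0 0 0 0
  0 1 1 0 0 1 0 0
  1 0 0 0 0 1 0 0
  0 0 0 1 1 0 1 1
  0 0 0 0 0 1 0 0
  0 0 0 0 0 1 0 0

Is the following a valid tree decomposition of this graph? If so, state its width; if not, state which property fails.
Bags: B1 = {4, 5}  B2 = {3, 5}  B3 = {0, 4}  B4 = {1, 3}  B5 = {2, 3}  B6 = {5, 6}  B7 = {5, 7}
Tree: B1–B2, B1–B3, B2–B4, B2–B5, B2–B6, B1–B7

Yes; width 1.

Vertex coverage: the bags together contain {0, 1, 2, 3, 4, 5, 6, 7}, the full vertex set. Edge coverage: each edge of G has both endpoints in at least one bag. Running intersection: for every vertex, the bags containing it form a connected subtree. All three properties hold, so this is a valid tree decomposition of width max|bag| − 1 = 1, and hence tw(G) ≤ 1.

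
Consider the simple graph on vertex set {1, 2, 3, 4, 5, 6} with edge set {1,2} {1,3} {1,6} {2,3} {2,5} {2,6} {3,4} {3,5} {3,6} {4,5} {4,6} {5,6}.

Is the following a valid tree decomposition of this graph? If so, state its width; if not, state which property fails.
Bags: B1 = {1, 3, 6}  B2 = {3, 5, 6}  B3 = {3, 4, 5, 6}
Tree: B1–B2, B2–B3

A tree decomposition must satisfy three properties: every vertex lies in some bag; for every edge, both endpoints lie together in some bag; and for every vertex, the bags containing it form a connected subtree. Here vertex 2 appears in no bag, so the decomposition is invalid.

No — vertex 2 appears in no bag.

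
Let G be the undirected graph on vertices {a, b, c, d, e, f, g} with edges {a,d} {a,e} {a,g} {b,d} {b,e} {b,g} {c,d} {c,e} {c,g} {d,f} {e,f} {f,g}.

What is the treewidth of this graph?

A width-3 tree decomposition is:
Bags: B1 = {c, d, e, g}  B2 = {a, d, e, g}  B3 = {b, d, e, g}  B4 = {d, e, f, g}
Tree: B1–B2, B2–B3, B3–B4
Every bag has size at most 4, so the width is 4 − 1 = 3 and tw(G) ≤ 3. For the lower bound: the 4 vertex sets {c,d}, {a,g}, {e}, {b} are disjoint, each induces a connected subgraph, and every pair is joined by at least one edge of G. Contracting each set to a single vertex therefore yields K_{4} as a minor, and since treewidth is minor-monotone, tw(G) ≥ tw(K_{4}) = 3. Hence tw(G) = 3 exactly.

3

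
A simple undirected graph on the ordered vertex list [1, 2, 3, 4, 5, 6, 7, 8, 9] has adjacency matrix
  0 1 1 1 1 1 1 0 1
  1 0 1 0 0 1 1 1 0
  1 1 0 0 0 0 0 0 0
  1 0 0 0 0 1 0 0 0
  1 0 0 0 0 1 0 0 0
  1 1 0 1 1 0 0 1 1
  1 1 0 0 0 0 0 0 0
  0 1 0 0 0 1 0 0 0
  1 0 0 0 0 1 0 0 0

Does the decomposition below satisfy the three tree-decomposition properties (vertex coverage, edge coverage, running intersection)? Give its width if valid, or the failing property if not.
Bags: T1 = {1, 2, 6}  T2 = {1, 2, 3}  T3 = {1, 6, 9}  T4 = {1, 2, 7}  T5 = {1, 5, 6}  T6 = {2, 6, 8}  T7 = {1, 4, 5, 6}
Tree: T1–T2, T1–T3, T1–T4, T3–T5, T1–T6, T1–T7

A tree decomposition must satisfy three properties: every vertex lies in some bag; for every edge, both endpoints lie together in some bag; and for every vertex, the bags containing it form a connected subtree. Here bags containing vertex 5 are not connected in the tree, so the decomposition is invalid.

No — bags containing vertex 5 are not connected in the tree.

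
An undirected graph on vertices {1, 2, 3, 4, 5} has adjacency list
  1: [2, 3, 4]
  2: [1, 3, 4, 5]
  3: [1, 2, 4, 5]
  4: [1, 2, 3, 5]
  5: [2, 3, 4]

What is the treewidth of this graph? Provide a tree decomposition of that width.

The largest bag has 4 vertices, giving width 3; this decomposition certifies tw(G) ≤ 3. For the lower bound, the 4 vertices {1, 2, 3, 4} are pairwise adjacent, and any tree decomposition puts a clique entirely inside one bag — forcing width ≥ 3. Therefore the treewidth is 3.

Treewidth 3.
One such decomposition:
Bags: B1 = {1, 2, 3, 4}  B2 = {2, 3, 4, 5}
Tree: B1–B2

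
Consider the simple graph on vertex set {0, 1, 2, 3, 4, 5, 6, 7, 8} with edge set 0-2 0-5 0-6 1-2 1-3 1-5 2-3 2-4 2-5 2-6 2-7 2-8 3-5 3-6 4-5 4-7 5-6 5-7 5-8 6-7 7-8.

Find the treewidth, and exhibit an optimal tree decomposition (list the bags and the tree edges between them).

Treewidth 3.
One optimal decomposition is:
Bags: B1 = {0, 2, 5, 6}  B2 = {2, 5, 6, 7}  B3 = {2, 3, 5, 6}  B4 = {1, 2, 3, 5}  B5 = {2, 4, 5, 7}  B6 = {2, 5, 7, 8}
Tree: B1–B2, B2–B3, B3–B4, B2–B5, B5–B6

Each bag holds 4 vertices, so the decomposition has width 3, which upper-bounds the treewidth. Conversely, {2, 5, 7, 8} is a clique of size 4, and the vertices of any clique must share a bag in every tree decomposition; so some bag has ≥ 4 vertices and tw(G) ≥ 3. Therefore the treewidth is 3.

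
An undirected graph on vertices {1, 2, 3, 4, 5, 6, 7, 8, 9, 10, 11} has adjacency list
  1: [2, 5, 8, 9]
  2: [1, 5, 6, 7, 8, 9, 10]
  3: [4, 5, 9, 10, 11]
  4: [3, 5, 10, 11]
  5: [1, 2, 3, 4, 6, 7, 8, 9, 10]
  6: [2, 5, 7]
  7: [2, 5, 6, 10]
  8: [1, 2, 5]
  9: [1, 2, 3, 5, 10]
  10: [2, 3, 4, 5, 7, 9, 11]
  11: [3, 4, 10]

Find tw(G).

A width-3 tree decomposition is:
Bags: B1 = {3, 5, 9, 10}  B2 = {2, 5, 9, 10}  B3 = {1, 2, 5, 9}  B4 = {2, 5, 7, 10}  B5 = {1, 2, 5, 8}  B6 = {2, 5, 6, 7}  B7 = {3, 4, 5, 10}  B8 = {3, 4, 10, 11}
Tree: B1–B2, B2–B3, B2–B4, B3–B5, B4–B6, B1–B7, B7–B8
The largest bag has 4 vertices, giving width 3; this decomposition certifies tw(G) ≤ 3. On the other hand G contains the 4-clique {3, 4, 10, 11}. A clique must lie in a single bag of any decomposition, so no decomposition can have width below 3. Combining the bounds, tw(G) = 3.

3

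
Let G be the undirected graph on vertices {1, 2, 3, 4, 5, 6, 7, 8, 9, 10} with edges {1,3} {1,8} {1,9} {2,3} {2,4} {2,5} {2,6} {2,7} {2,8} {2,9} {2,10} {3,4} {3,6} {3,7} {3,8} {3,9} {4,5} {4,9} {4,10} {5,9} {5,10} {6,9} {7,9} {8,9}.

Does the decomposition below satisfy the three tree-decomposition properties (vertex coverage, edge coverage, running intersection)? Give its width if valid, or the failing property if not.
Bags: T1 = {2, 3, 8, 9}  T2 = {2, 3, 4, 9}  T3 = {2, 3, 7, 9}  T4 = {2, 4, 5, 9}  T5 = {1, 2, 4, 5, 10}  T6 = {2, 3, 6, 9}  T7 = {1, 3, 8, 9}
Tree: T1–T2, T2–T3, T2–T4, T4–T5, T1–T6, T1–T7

A tree decomposition must satisfy three properties: every vertex lies in some bag; for every edge, both endpoints lie together in some bag; and for every vertex, the bags containing it form a connected subtree. Here bags containing vertex 1 are not connected in the tree, so the decomposition is invalid.

No — bags containing vertex 1 are not connected in the tree.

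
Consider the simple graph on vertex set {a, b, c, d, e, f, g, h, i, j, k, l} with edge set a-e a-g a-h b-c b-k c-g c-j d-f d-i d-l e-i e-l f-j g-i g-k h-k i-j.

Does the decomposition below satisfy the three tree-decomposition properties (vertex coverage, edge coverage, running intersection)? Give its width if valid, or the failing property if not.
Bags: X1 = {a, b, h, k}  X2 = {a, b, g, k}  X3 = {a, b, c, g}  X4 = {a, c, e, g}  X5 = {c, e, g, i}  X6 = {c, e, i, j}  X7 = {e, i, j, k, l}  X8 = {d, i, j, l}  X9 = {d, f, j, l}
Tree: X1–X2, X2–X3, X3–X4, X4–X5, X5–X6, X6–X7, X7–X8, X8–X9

No — bags containing vertex k are not connected in the tree.

A tree decomposition must satisfy three properties: every vertex lies in some bag; for every edge, both endpoints lie together in some bag; and for every vertex, the bags containing it form a connected subtree. Here bags containing vertex k are not connected in the tree, so the decomposition is invalid.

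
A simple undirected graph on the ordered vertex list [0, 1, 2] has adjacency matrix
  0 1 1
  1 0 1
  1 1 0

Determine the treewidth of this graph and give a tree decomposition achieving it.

Treewidth 2.
One such decomposition:
Bags: B1 = {0, 1, 2}
Tree: (single bag)

With just one bag of size 3, the width is 3 − 1 = 2, so tw(G) ≤ 2. Conversely, {0, 1, 2} is a clique of size 3, and the vertices of any clique must share a bag in every tree decomposition; so some bag has ≥ 3 vertices and tw(G) ≥ 2. Therefore the treewidth is 2.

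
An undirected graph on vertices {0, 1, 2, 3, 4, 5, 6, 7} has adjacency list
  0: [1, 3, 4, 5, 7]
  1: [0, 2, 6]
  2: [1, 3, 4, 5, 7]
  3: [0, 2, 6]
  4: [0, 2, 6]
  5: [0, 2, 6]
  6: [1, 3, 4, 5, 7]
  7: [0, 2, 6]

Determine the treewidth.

3

A width-3 tree decomposition is:
Bags: B1 = {0, 2, 4, 6}  B2 = {0, 2, 5, 6}  B3 = {0, 2, 6, 7}  B4 = {0, 1, 2, 6}  B5 = {0, 2, 3, 6}
Tree: B1–B2, B2–B3, B3–B4, B4–B5
The largest bag has 4 vertices, giving width 3; this decomposition certifies tw(G) ≤ 3. For the lower bound: the 4 vertex sets {2,4}, {0,5}, {6}, {7} are disjoint, each induces a connected subgraph, and every pair is joined by at least one edge of G. Contracting each set to a single vertex therefore yields K_{4} as a minor, and since treewidth is minor-monotone, tw(G) ≥ tw(K_{4}) = 3. Hence tw(G) = 3 exactly.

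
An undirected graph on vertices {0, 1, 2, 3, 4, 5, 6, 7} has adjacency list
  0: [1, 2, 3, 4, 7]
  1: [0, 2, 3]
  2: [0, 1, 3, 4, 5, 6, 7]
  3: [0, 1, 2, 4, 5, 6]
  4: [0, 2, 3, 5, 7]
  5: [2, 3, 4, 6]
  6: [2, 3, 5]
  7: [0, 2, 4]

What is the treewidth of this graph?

3

A width-3 tree decomposition is:
Bags: B1 = {2, 3, 4, 5}  B2 = {2, 3, 5, 6}  B3 = {0, 2, 3, 4}  B4 = {0, 2, 4, 7}  B5 = {0, 1, 2, 3}
Tree: B1–B2, B1–B3, B3–B4, B3–B5
Every bag has size at most 4, so the width is 4 − 1 = 3 and tw(G) ≤ 3. On the other hand G contains the 4-clique {0, 1, 2, 3}. A clique must lie in a single bag of any decomposition, so no decomposition can have width below 3. Combining the bounds, tw(G) = 3.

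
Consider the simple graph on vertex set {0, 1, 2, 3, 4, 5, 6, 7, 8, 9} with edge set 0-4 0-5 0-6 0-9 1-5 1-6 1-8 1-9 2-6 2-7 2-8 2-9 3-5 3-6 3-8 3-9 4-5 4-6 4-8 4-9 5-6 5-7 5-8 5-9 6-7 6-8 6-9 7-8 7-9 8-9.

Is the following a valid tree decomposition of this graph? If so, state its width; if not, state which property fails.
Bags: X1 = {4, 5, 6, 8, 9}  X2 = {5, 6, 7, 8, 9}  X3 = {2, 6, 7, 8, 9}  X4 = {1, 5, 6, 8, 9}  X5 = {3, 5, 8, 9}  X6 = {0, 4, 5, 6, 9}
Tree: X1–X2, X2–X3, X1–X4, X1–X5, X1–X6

A tree decomposition must satisfy three properties: every vertex lies in some bag; for every edge, both endpoints lie together in some bag; and for every vertex, the bags containing it form a connected subtree. Here edge (6,3) lies in no bag, so the decomposition is invalid.

No — edge (6,3) lies in no bag.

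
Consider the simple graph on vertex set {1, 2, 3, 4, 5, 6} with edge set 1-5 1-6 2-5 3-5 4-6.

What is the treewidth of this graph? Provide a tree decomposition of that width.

Treewidth 1.
One optimal decomposition is:
Bags: B1 = {1, 6}  B2 = {1, 5}  B3 = {2, 5}  B4 = {4, 6}  B5 = {3, 5}
Tree: B1–B2, B2–B3, B1–B4, B3–B5

Every bag has size at most 2, so the width is 2 − 1 = 1 and tw(G) ≤ 1. Any graph with an edge has treewidth ≥ 1, and G has the edge 1–6. Therefore the treewidth is 1.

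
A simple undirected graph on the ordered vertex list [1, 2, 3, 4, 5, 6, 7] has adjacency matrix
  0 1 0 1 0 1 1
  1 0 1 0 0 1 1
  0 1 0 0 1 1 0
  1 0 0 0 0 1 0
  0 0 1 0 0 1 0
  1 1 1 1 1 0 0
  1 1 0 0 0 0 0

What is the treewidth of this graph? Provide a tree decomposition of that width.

Every bag has size at most 3, so the width is 3 − 1 = 2 and tw(G) ≤ 2. For the lower bound, the 3 vertices {1, 2, 6} are pairwise adjacent, and any tree decomposition puts a clique entirely inside one bag — forcing width ≥ 2. Combining the bounds, tw(G) = 2.

Treewidth 2.
One optimal decomposition is:
Bags: B1 = {1, 4, 6}  B2 = {1, 2, 6}  B3 = {2, 3, 6}  B4 = {1, 2, 7}  B5 = {3, 5, 6}
Tree: B1–B2, B2–B3, B2–B4, B3–B5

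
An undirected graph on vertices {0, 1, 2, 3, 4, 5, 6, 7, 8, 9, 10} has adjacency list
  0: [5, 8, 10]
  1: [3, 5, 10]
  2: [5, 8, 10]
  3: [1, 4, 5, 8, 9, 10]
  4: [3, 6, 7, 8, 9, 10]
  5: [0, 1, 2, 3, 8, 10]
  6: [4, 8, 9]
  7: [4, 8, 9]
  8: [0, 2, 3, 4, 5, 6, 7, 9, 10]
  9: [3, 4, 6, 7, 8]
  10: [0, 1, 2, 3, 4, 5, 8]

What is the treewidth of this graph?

3

A width-3 tree decomposition is:
Bags: B1 = {3, 4, 8, 10}  B2 = {3, 5, 8, 10}  B3 = {1, 3, 5, 10}  B4 = {3, 4, 8, 9}  B5 = {4, 6, 8, 9}  B6 = {4, 7, 8, 9}  B7 = {0, 5, 8, 10}  B8 = {2, 5, 8, 10}
Tree: B1–B2, B2–B3, B1–B4, B4–B5, B5–B6, B2–B7, B2–B8
The largest bag has 4 vertices, giving width 3; this decomposition certifies tw(G) ≤ 3. Conversely, {0, 5, 8, 10} is a clique of size 4, and the vertices of any clique must share a bag in every tree decomposition; so some bag has ≥ 4 vertices and tw(G) ≥ 3. Combining the bounds, tw(G) = 3.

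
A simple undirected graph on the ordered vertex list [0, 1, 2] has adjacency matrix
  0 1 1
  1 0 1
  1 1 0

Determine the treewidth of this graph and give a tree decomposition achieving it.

Treewidth 2.
One such decomposition:
Bags: B1 = {0, 1, 2}
Tree: (single bag)

A single bag containing all 3 vertices is trivially a valid decomposition of width 2. Conversely, {0, 1, 2} is a clique of size 3, and the vertices of any clique must share a bag in every tree decomposition; so some bag has ≥ 3 vertices and tw(G) ≥ 2. Hence tw(G) = 2 exactly.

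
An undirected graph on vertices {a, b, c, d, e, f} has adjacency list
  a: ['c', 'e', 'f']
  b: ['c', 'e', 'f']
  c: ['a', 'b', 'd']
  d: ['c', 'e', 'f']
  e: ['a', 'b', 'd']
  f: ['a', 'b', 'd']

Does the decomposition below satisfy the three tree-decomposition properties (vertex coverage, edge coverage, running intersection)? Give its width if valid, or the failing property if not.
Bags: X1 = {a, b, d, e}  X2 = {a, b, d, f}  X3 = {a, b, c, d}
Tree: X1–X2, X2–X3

Checking the three conditions: (i) the bags cover all of {a, b, c, d, e, f}; (ii) for each edge, some bag contains both endpoints; (iii) the bags containing any fixed vertex form a subtree. All hold, so the decomposition is valid with width 4 − 1 = 3.

Yes; width 3.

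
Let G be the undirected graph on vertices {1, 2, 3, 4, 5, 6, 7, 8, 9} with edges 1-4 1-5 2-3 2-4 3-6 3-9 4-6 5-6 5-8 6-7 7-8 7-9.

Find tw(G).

3

A width-3 tree decomposition is:
Bags: B1 = {1, 4, 5, 8}  B2 = {4, 5, 6, 8}  B3 = {4, 6, 7, 8}  B4 = {2, 4, 6, 7}  B5 = {2, 3, 6, 7}  B6 = {2, 3, 7, 9}
Tree: B1–B2, B2–B3, B3–B4, B4–B5, B5–B6
Every bag has size at most 4, so the width is 4 − 1 = 3 and tw(G) ≤ 3. For the lower bound: the 4 vertex sets {1,5,8}, {4}, {6}, {2,3,7,9} are disjoint, each induces a connected subgraph, and every pair is joined by at least one edge of G. Contracting each set to a single vertex therefore yields K_{4} as a minor, and since treewidth is minor-monotone, tw(G) ≥ tw(K_{4}) = 3. Therefore the treewidth is 3.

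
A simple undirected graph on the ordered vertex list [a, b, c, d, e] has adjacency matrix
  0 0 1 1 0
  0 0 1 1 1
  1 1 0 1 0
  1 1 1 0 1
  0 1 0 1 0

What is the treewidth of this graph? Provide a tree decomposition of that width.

The largest bag has 3 vertices, giving width 2; this decomposition certifies tw(G) ≤ 2. Conversely, {b, d, e} is a clique of size 3, and the vertices of any clique must share a bag in every tree decomposition; so some bag has ≥ 3 vertices and tw(G) ≥ 2. The upper and lower bounds meet at 2, so that is the treewidth.

Treewidth 2.
One such decomposition:
Bags: B1 = {b, d, e}  B2 = {b, c, d}  B3 = {a, c, d}
Tree: B1–B2, B2–B3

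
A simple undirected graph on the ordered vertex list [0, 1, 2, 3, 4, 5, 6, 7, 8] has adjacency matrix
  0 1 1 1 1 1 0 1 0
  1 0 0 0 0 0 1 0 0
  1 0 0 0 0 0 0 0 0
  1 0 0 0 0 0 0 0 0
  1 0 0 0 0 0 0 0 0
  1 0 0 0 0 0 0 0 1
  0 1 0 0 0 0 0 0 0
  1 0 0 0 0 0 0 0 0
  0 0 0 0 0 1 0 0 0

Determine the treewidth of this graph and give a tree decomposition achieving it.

Treewidth 1.
One such decomposition:
Bags: B1 = {0, 7}  B2 = {0, 1}  B3 = {0, 2}  B4 = {0, 4}  B5 = {0, 5}  B6 = {5, 8}  B7 = {0, 3}  B8 = {1, 6}
Tree: B1–B2, B2–B3, B3–B4, B3–B5, B5–B6, B3–B7, B2–B8

The largest bag has 2 vertices, giving width 1; this decomposition certifies tw(G) ≤ 1. G has an edge, so its treewidth is at least 1. Hence tw(G) = 1 exactly.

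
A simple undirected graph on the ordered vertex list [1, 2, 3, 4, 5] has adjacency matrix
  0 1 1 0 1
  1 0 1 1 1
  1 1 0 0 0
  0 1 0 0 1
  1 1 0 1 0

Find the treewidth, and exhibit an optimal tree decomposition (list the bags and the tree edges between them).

Treewidth 2.
Bags: B1 = {1, 2, 5}  B2 = {1, 2, 3}  B3 = {2, 4, 5}
Tree: B1–B2, B1–B3

The largest bag has 3 vertices, giving width 2; this decomposition certifies tw(G) ≤ 2. On the other hand G contains the 3-clique {1, 2, 3}. A clique must lie in a single bag of any decomposition, so no decomposition can have width below 2. Therefore the treewidth is 2.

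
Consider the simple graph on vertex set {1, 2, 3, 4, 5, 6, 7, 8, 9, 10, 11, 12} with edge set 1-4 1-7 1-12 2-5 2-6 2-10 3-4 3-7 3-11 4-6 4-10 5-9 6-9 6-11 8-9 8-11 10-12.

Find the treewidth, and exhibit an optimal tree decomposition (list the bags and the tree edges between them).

Treewidth 3.
Bags: B1 = {1, 7, 10, 12}  B2 = {1, 4, 7, 10}  B3 = {3, 4, 7, 10}  B4 = {2, 3, 4, 10}  B5 = {2, 3, 4, 6}  B6 = {2, 3, 6, 11}  B7 = {2, 5, 6, 11}  B8 = {5, 6, 9, 11}  B9 = {5, 8, 9, 11}
Tree: B1–B2, B2–B3, B3–B4, B4–B5, B5–B6, B6–B7, B7–B8, B8–B9

The largest bag has 4 vertices, giving width 3; this decomposition certifies tw(G) ≤ 3. For the lower bound: the 4 vertex sets {1,7,12}, {10}, {4}, {2,3,6,11} are disjoint, each induces a connected subgraph, and every pair is joined by at least one edge of G. Contracting each set to a single vertex therefore yields K_{4} as a minor, and since treewidth is minor-monotone, tw(G) ≥ tw(K_{4}) = 3. Combining the bounds, tw(G) = 3.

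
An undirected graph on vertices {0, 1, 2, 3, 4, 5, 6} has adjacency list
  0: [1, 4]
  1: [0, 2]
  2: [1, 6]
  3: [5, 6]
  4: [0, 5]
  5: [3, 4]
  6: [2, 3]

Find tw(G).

2

A width-2 tree decomposition is:
Bags: B1 = {0, 1, 4}  B2 = {1, 4, 5}  B3 = {1, 3, 5}  B4 = {1, 3, 6}  B5 = {1, 2, 6}
Tree: B1–B2, B2–B3, B3–B4, B4–B5
Each bag holds 3 vertices, so the decomposition has width 2, which upper-bounds the treewidth. The edges 1–0–4–5–3–6–2–1 form a cycle, so G is not a tree and its treewidth is at least 2. The upper and lower bounds meet at 2, so that is the treewidth.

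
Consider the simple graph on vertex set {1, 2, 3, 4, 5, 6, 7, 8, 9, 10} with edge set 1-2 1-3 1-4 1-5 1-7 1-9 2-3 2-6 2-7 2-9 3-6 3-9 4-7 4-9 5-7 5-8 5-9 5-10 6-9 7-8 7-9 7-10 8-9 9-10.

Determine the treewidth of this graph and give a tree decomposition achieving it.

Each bag holds 4 vertices, so the decomposition has width 3, which upper-bounds the treewidth. On the other hand G contains the 4-clique {1, 2, 3, 9}. A clique must lie in a single bag of any decomposition, so no decomposition can have width below 3. The upper and lower bounds meet at 3, so that is the treewidth.

Treewidth 3.
Bags: B1 = {1, 5, 7, 9}  B2 = {1, 4, 7, 9}  B3 = {5, 7, 8, 9}  B4 = {1, 2, 7, 9}  B5 = {1, 2, 3, 9}  B6 = {2, 3, 6, 9}  B7 = {5, 7, 9, 10}
Tree: B1–B2, B1–B3, B2–B4, B4–B5, B5–B6, B3–B7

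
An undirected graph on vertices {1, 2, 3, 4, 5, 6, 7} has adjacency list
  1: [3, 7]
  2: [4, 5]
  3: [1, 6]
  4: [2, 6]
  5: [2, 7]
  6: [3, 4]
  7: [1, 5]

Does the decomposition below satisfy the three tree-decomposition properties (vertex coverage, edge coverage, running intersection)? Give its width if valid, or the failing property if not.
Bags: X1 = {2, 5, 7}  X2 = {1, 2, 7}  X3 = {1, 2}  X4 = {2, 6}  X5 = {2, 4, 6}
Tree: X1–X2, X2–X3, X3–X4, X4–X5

No — vertex 3 appears in no bag.

A tree decomposition must satisfy three properties: every vertex lies in some bag; for every edge, both endpoints lie together in some bag; and for every vertex, the bags containing it form a connected subtree. Here vertex 3 appears in no bag, so the decomposition is invalid.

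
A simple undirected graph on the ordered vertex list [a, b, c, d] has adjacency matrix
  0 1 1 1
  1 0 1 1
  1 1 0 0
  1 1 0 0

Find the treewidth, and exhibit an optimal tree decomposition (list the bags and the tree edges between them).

Treewidth 2.
One optimal decomposition is:
Bags: B1 = {a, b, c}  B2 = {a, b, d}
Tree: B1–B2

Every bag has size at most 3, so the width is 3 − 1 = 2 and tw(G) ≤ 2. Conversely, {a, b, d} is a clique of size 3, and the vertices of any clique must share a bag in every tree decomposition; so some bag has ≥ 3 vertices and tw(G) ≥ 2. Combining the bounds, tw(G) = 2.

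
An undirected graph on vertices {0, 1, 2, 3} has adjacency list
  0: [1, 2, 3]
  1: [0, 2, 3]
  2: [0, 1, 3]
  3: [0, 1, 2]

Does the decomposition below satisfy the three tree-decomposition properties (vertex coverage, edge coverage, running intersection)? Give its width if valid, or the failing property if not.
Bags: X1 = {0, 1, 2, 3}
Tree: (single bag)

Yes; width 3.

Checking the three conditions: (i) the bags cover all of {0, 1, 2, 3}; (ii) for each edge, some bag contains both endpoints; (iii) the bags containing any fixed vertex form a subtree. All hold, so the decomposition is valid with width 4 − 1 = 3.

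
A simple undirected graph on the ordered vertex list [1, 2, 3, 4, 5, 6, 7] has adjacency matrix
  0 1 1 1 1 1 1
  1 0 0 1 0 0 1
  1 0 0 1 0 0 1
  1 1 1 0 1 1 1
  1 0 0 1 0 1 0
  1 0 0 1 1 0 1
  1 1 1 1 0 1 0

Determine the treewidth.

3

A width-3 tree decomposition is:
Bags: B1 = {1, 2, 4, 7}  B2 = {1, 3, 4, 7}  B3 = {1, 4, 6, 7}  B4 = {1, 4, 5, 6}
Tree: B1–B2, B2–B3, B3–B4
The largest bag has 4 vertices, giving width 3; this decomposition certifies tw(G) ≤ 3. Conversely, {1, 4, 5, 6} is a clique of size 4, and the vertices of any clique must share a bag in every tree decomposition; so some bag has ≥ 4 vertices and tw(G) ≥ 3. Hence tw(G) = 3 exactly.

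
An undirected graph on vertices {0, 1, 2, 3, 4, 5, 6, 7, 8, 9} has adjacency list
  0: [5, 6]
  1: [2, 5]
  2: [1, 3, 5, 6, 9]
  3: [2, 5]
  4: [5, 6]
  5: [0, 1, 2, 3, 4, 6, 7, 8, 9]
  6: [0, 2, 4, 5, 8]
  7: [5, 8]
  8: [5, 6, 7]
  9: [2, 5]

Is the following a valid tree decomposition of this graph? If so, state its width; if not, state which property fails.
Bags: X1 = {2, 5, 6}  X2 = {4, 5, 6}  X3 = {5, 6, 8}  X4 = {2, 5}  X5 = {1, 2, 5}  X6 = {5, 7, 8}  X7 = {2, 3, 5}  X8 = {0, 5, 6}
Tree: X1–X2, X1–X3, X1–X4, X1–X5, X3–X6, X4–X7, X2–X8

No — vertex 9 appears in no bag.

A tree decomposition must satisfy three properties: every vertex lies in some bag; for every edge, both endpoints lie together in some bag; and for every vertex, the bags containing it form a connected subtree. Here vertex 9 appears in no bag, so the decomposition is invalid.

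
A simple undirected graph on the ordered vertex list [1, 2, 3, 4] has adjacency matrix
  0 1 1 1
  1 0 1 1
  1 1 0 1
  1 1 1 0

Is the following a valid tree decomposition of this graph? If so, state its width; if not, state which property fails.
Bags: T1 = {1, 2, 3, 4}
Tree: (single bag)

Vertex coverage: the bags together contain {1, 2, 3, 4}, the full vertex set. Edge coverage: each edge of G has both endpoints in at least one bag. Running intersection: for every vertex, the bags containing it form a connected subtree. All three properties hold, so this is a valid tree decomposition of width max|bag| − 1 = 3, and hence tw(G) ≤ 3.

Yes; width 3.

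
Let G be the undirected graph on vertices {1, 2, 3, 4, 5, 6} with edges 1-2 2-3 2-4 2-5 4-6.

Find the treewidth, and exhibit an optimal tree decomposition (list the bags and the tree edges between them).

Treewidth 1.
One such decomposition:
Bags: B1 = {1, 2}  B2 = {2, 4}  B3 = {2, 3}  B4 = {2, 5}  B5 = {4, 6}
Tree: B1–B2, B1–B3, B1–B4, B2–B5

The largest bag has 2 vertices, giving width 1; this decomposition certifies tw(G) ≤ 1. G has an edge, so its treewidth is at least 1. Hence tw(G) = 1 exactly.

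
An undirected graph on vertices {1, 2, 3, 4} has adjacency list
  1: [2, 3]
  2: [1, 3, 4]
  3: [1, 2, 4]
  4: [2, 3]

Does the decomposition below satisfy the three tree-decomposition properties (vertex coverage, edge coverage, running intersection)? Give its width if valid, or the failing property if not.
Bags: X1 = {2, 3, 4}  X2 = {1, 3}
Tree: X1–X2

No — edge (2,1) lies in no bag.

A tree decomposition must satisfy three properties: every vertex lies in some bag; for every edge, both endpoints lie together in some bag; and for every vertex, the bags containing it form a connected subtree. Here edge (2,1) lies in no bag, so the decomposition is invalid.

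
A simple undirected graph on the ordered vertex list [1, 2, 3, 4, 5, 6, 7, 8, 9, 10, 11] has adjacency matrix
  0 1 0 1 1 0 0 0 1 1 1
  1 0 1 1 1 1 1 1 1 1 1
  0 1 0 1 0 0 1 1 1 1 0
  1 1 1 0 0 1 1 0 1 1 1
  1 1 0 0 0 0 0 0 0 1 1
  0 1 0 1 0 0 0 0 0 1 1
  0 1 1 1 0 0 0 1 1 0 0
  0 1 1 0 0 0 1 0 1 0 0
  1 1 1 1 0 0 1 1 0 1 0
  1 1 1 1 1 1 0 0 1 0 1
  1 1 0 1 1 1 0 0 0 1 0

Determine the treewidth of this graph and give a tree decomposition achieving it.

Each bag holds 5 vertices, so the decomposition has width 4, which upper-bounds the treewidth. Conversely, {2, 3, 7, 8, 9} is a clique of size 5, and the vertices of any clique must share a bag in every tree decomposition; so some bag has ≥ 5 vertices and tw(G) ≥ 4. Hence tw(G) = 4 exactly.

Treewidth 4.
One optimal decomposition is:
Bags: B1 = {1, 2, 4, 10, 11}  B2 = {1, 2, 4, 9, 10}  B3 = {2, 3, 4, 9, 10}  B4 = {2, 3, 4, 7, 9}  B5 = {2, 4, 6, 10, 11}  B6 = {1, 2, 5, 10, 11}  B7 = {2, 3, 7, 8, 9}
Tree: B1–B2, B2–B3, B3–B4, B1–B5, B1–B6, B4–B7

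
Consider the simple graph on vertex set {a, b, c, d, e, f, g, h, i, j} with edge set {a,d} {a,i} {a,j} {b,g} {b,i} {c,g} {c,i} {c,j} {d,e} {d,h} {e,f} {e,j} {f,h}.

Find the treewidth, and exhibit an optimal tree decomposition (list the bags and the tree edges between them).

Treewidth 2.
Bags: B1 = {b, c, g}  B2 = {b, c, i}  B3 = {c, i, j}  B4 = {a, i, j}  B5 = {a, e, j}  B6 = {a, d, e}  B7 = {d, e, f}  B8 = {d, f, h}
Tree: B1–B2, B2–B3, B3–B4, B4–B5, B5–B6, B6–B7, B7–B8

The largest bag has 3 vertices, giving width 2; this decomposition certifies tw(G) ≤ 2. Since g–b–i–c–g is a cycle in G, G is not acyclic. Forests are exactly the graphs of treewidth ≤ 1, so tw(G) ≥ 2. Therefore the treewidth is 2.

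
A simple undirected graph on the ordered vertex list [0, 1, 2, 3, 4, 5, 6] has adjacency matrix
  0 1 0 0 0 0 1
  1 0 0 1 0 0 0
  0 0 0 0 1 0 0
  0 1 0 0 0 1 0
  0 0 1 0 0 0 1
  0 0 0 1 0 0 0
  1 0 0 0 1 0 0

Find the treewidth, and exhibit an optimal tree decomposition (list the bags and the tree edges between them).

Each bag holds 2 vertices, so the decomposition has width 1, which upper-bounds the treewidth. Since G has at least one edge (e.g. 2–4), it is not an edgeless graph, so tw(G) ≥ 1. Combining the bounds, tw(G) = 1.

Treewidth 1.
One optimal decomposition is:
Bags: B1 = {2, 4}  B2 = {4, 6}  B3 = {0, 6}  B4 = {0, 1}  B5 = {1, 3}  B6 = {3, 5}
Tree: B1–B2, B2–B3, B3–B4, B4–B5, B5–B6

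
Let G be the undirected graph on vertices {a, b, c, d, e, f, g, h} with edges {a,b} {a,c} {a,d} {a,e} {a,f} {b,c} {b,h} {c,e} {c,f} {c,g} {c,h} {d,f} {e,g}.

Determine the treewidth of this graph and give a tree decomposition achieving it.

Every bag has size at most 3, so the width is 3 − 1 = 2 and tw(G) ≤ 2. On the other hand G contains the 3-clique {a, d, f}. A clique must lie in a single bag of any decomposition, so no decomposition can have width below 2. Therefore the treewidth is 2.

Treewidth 2.
Bags: B1 = {a, b, c}  B2 = {a, c, e}  B3 = {a, c, f}  B4 = {a, d, f}  B5 = {c, e, g}  B6 = {b, c, h}
Tree: B1–B2, B1–B3, B3–B4, B2–B5, B1–B6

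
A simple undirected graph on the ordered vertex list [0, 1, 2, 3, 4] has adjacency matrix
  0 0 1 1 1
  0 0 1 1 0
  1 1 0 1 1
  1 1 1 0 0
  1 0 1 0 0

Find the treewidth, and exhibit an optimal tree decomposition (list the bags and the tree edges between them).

Treewidth 2.
One such decomposition:
Bags: B1 = {0, 2, 3}  B2 = {1, 2, 3}  B3 = {0, 2, 4}
Tree: B1–B2, B1–B3

The largest bag has 3 vertices, giving width 2; this decomposition certifies tw(G) ≤ 2. For the lower bound, the 3 vertices {0, 2, 3} are pairwise adjacent, and any tree decomposition puts a clique entirely inside one bag — forcing width ≥ 2. Combining the bounds, tw(G) = 2.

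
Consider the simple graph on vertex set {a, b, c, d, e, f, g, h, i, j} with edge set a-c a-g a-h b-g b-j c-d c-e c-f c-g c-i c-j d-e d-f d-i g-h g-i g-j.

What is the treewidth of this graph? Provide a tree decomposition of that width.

Treewidth 2.
One such decomposition:
Bags: B1 = {c, d, i}  B2 = {c, g, i}  B3 = {c, d, e}  B4 = {c, d, f}  B5 = {a, c, g}  B6 = {a, g, h}  B7 = {c, g, j}  B8 = {b, g, j}
Tree: B1–B2, B1–B3, B1–B4, B2–B5, B5–B6, B2–B7, B7–B8

Each bag holds 3 vertices, so the decomposition has width 2, which upper-bounds the treewidth. For the lower bound, the 3 vertices {a, g, h} are pairwise adjacent, and any tree decomposition puts a clique entirely inside one bag — forcing width ≥ 2. Combining the bounds, tw(G) = 2.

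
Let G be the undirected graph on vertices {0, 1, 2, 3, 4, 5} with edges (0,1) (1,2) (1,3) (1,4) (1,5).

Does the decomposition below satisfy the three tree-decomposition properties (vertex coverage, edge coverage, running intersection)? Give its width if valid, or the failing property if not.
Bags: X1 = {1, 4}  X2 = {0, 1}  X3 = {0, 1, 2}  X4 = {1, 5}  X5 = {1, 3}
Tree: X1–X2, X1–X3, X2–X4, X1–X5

No — bags containing vertex 0 are not connected in the tree.

A tree decomposition must satisfy three properties: every vertex lies in some bag; for every edge, both endpoints lie together in some bag; and for every vertex, the bags containing it form a connected subtree. Here bags containing vertex 0 are not connected in the tree, so the decomposition is invalid.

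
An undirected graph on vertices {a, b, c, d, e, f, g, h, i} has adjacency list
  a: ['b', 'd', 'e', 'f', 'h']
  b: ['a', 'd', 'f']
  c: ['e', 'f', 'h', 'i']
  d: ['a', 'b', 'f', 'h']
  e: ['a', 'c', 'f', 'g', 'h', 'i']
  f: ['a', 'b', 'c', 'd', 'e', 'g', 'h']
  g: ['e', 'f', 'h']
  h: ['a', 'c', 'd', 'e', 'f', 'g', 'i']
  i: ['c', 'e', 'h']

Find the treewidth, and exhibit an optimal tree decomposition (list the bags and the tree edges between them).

Treewidth 3.
One such decomposition:
Bags: B1 = {a, e, f, h}  B2 = {e, f, g, h}  B3 = {a, d, f, h}  B4 = {c, e, f, h}  B5 = {c, e, h, i}  B6 = {a, b, d, f}
Tree: B1–B2, B1–B3, B1–B4, B4–B5, B3–B6

The largest bag has 4 vertices, giving width 3; this decomposition certifies tw(G) ≤ 3. On the other hand G contains the 4-clique {a, d, f, h}. A clique must lie in a single bag of any decomposition, so no decomposition can have width below 3. Combining the bounds, tw(G) = 3.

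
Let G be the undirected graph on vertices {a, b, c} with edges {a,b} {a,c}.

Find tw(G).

1

A width-1 tree decomposition is:
Bags: B1 = {a, c}  B2 = {a, b}
Tree: B1–B2
Every bag has size at most 2, so the width is 2 − 1 = 1 and tw(G) ≤ 1. G has an edge, so its treewidth is at least 1. Combining the bounds, tw(G) = 1.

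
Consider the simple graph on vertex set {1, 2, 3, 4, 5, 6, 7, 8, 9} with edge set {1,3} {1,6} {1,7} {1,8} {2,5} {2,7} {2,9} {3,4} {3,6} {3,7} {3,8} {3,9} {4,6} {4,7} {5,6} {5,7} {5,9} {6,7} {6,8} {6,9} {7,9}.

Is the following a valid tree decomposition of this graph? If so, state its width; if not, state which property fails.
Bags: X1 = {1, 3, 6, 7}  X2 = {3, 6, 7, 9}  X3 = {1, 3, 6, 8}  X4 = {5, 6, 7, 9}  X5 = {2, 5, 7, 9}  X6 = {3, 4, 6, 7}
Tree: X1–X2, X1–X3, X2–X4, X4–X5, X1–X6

Yes; width 3.

Checking the three conditions: (i) the bags cover all of {1, 2, 3, 4, 5, 6, 7, 8, 9}; (ii) for each edge, some bag contains both endpoints; (iii) the bags containing any fixed vertex form a subtree. All hold, so the decomposition is valid with width 4 − 1 = 3.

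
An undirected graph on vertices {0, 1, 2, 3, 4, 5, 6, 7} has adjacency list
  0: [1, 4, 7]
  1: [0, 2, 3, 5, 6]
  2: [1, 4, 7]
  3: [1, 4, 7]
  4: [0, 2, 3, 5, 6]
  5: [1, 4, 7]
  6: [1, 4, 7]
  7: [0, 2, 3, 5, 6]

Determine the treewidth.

A width-3 tree decomposition is:
Bags: B1 = {1, 4, 5, 7}  B2 = {1, 4, 6, 7}  B3 = {1, 3, 4, 7}  B4 = {0, 1, 4, 7}  B5 = {1, 2, 4, 7}
Tree: B1–B2, B2–B3, B3–B4, B4–B5
The largest bag has 4 vertices, giving width 3; this decomposition certifies tw(G) ≤ 3. For the lower bound: the 4 vertex sets {5,7}, {1,6}, {4}, {3} are disjoint, each induces a connected subgraph, and every pair is joined by at least one edge of G. Contracting each set to a single vertex therefore yields K_{4} as a minor, and since treewidth is minor-monotone, tw(G) ≥ tw(K_{4}) = 3. Combining the bounds, tw(G) = 3.

3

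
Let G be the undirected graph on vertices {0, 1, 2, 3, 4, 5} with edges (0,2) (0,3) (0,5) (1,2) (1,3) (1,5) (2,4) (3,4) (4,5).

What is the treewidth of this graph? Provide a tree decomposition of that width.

The largest bag has 4 vertices, giving width 3; this decomposition certifies tw(G) ≤ 3. For the lower bound: the 4 vertex sets {1,3}, {2,4}, {0}, {5} are disjoint, each induces a connected subgraph, and every pair is joined by at least one edge of G. Contracting each set to a single vertex therefore yields K_{4} as a minor, and since treewidth is minor-monotone, tw(G) ≥ tw(K_{4}) = 3. Therefore the treewidth is 3.

Treewidth 3.
Bags: B1 = {0, 1, 3, 4}  B2 = {0, 1, 2, 4}  B3 = {0, 1, 4, 5}
Tree: B1–B2, B2–B3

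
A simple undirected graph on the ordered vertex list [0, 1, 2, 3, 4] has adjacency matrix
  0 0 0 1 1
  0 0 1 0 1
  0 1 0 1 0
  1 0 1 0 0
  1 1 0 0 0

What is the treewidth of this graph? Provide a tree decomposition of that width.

The largest bag has 3 vertices, giving width 2; this decomposition certifies tw(G) ≤ 2. Since 1–4–0–3–2–1 is a cycle in G, G is not acyclic. Forests are exactly the graphs of treewidth ≤ 1, so tw(G) ≥ 2. Combining the bounds, tw(G) = 2.

Treewidth 2.
One such decomposition:
Bags: B1 = {0, 1, 4}  B2 = {0, 1, 3}  B3 = {1, 2, 3}
Tree: B1–B2, B2–B3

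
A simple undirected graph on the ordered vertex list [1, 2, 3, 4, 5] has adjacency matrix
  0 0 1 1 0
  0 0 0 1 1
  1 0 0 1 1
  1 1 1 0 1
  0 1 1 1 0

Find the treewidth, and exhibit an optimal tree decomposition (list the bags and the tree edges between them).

Treewidth 2.
One such decomposition:
Bags: B1 = {1, 3, 4}  B2 = {3, 4, 5}  B3 = {2, 4, 5}
Tree: B1–B2, B2–B3

The largest bag has 3 vertices, giving width 2; this decomposition certifies tw(G) ≤ 2. Conversely, {2, 4, 5} is a clique of size 3, and the vertices of any clique must share a bag in every tree decomposition; so some bag has ≥ 3 vertices and tw(G) ≥ 2. The upper and lower bounds meet at 2, so that is the treewidth.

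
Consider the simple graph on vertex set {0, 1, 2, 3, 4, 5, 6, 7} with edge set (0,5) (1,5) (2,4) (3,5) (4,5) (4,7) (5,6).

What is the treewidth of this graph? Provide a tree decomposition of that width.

Every bag has size at most 2, so the width is 2 − 1 = 1 and tw(G) ≤ 1. G has an edge, so its treewidth is at least 1. Therefore the treewidth is 1.

Treewidth 1.
One optimal decomposition is:
Bags: B1 = {5, 6}  B2 = {4, 5}  B3 = {2, 4}  B4 = {0, 5}  B5 = {1, 5}  B6 = {3, 5}  B7 = {4, 7}
Tree: B1–B2, B2–B3, B2–B4, B2–B5, B4–B6, B2–B7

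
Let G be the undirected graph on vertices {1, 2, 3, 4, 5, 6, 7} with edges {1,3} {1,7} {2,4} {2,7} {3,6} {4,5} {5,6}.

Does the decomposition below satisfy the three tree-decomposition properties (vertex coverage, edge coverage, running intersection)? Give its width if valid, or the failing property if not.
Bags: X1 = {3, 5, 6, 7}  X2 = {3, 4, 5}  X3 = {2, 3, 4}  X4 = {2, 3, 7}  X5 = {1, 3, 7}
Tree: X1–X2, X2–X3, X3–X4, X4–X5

No — bags containing vertex 7 are not connected in the tree.

A tree decomposition must satisfy three properties: every vertex lies in some bag; for every edge, both endpoints lie together in some bag; and for every vertex, the bags containing it form a connected subtree. Here bags containing vertex 7 are not connected in the tree, so the decomposition is invalid.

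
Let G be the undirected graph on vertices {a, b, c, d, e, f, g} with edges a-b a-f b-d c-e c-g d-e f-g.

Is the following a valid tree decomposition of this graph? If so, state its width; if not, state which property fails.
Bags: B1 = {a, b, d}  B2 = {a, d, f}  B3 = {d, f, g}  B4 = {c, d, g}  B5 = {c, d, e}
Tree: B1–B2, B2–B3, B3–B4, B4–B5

Yes; width 2.

Every vertex of G appears in some bag (union = {a, b, c, d, e, f, g}); every edge is covered by a bag; and for each vertex v the set of bags containing v is connected in the bag tree. The decomposition is therefore valid. The largest bag has 3 vertices, so the width is 2.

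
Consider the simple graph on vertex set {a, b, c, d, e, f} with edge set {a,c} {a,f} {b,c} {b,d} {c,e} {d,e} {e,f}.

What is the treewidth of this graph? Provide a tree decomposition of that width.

Each bag holds 3 vertices, so the decomposition has width 2, which upper-bounds the treewidth. The edges b–d–e–c–b form a cycle, so G is not a tree and its treewidth is at least 2. Combining the bounds, tw(G) = 2.

Treewidth 2.
One such decomposition:
Bags: B1 = {b, c, d}  B2 = {c, d, e}  B3 = {a, c, e}  B4 = {a, e, f}
Tree: B1–B2, B2–B3, B3–B4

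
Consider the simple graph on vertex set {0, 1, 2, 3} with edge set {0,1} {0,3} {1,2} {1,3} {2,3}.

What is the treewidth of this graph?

A width-2 tree decomposition is:
Bags: B1 = {0, 1, 3}  B2 = {1, 2, 3}
Tree: B1–B2
Each bag holds 3 vertices, so the decomposition has width 2, which upper-bounds the treewidth. Conversely, {0, 1, 3} is a clique of size 3, and the vertices of any clique must share a bag in every tree decomposition; so some bag has ≥ 3 vertices and tw(G) ≥ 2. The upper and lower bounds meet at 2, so that is the treewidth.

2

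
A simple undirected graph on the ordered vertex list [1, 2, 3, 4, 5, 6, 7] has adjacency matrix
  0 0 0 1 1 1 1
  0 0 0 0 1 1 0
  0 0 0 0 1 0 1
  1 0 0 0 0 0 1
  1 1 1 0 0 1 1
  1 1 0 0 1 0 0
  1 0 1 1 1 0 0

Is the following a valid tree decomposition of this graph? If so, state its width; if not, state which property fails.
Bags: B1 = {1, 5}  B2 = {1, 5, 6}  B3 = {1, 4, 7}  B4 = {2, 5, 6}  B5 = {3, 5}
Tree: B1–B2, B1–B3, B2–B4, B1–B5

A tree decomposition must satisfy three properties: every vertex lies in some bag; for every edge, both endpoints lie together in some bag; and for every vertex, the bags containing it form a connected subtree. Here edge (7,5) lies in no bag, so the decomposition is invalid.

No — edge (7,5) lies in no bag.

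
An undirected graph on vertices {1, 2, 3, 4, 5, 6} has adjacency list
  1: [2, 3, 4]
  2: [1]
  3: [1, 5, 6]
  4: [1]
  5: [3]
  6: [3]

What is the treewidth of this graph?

1

A width-1 tree decomposition is:
Bags: B1 = {1, 2}  B2 = {1, 3}  B3 = {3, 6}  B4 = {3, 5}  B5 = {1, 4}
Tree: B1–B2, B2–B3, B2–B4, B1–B5
Every bag has size at most 2, so the width is 2 − 1 = 1 and tw(G) ≤ 1. Any graph with an edge has treewidth ≥ 1, and G has the edge 1–2. Therefore the treewidth is 1.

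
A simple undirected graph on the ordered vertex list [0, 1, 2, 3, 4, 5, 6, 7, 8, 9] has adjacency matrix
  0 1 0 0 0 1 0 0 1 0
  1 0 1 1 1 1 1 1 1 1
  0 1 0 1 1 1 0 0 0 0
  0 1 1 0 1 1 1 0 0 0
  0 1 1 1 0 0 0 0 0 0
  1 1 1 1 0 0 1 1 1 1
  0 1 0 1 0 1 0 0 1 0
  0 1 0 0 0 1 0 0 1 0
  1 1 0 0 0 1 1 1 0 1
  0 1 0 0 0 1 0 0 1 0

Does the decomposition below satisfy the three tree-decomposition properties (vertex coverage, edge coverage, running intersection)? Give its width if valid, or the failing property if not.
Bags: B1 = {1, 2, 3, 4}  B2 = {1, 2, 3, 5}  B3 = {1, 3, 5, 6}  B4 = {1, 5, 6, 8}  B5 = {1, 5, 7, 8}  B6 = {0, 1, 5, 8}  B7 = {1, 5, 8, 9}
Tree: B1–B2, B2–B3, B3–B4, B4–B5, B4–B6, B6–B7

Yes; width 3.

Checking the three conditions: (i) the bags cover all of {0, 1, 2, 3, 4, 5, 6, 7, 8, 9}; (ii) for each edge, some bag contains both endpoints; (iii) the bags containing any fixed vertex form a subtree. All hold, so the decomposition is valid with width 4 − 1 = 3.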